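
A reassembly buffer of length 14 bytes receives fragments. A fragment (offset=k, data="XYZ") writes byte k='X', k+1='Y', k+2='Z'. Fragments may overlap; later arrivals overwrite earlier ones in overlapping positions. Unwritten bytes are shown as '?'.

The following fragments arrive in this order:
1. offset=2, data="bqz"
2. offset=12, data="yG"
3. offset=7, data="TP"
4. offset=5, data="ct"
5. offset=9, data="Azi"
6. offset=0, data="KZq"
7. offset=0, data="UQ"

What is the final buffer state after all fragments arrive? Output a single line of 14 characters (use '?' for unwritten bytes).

Fragment 1: offset=2 data="bqz" -> buffer=??bqz?????????
Fragment 2: offset=12 data="yG" -> buffer=??bqz???????yG
Fragment 3: offset=7 data="TP" -> buffer=??bqz??TP???yG
Fragment 4: offset=5 data="ct" -> buffer=??bqzctTP???yG
Fragment 5: offset=9 data="Azi" -> buffer=??bqzctTPAziyG
Fragment 6: offset=0 data="KZq" -> buffer=KZqqzctTPAziyG
Fragment 7: offset=0 data="UQ" -> buffer=UQqqzctTPAziyG

Answer: UQqqzctTPAziyG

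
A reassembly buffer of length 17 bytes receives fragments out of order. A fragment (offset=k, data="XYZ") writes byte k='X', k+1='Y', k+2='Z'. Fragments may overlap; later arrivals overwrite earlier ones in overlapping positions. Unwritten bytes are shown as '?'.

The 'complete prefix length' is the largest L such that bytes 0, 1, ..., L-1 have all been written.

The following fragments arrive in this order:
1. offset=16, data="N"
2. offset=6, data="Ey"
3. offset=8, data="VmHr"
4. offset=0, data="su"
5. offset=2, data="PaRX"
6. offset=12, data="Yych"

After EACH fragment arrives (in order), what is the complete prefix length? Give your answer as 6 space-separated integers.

Answer: 0 0 0 2 12 17

Derivation:
Fragment 1: offset=16 data="N" -> buffer=????????????????N -> prefix_len=0
Fragment 2: offset=6 data="Ey" -> buffer=??????Ey????????N -> prefix_len=0
Fragment 3: offset=8 data="VmHr" -> buffer=??????EyVmHr????N -> prefix_len=0
Fragment 4: offset=0 data="su" -> buffer=su????EyVmHr????N -> prefix_len=2
Fragment 5: offset=2 data="PaRX" -> buffer=suPaRXEyVmHr????N -> prefix_len=12
Fragment 6: offset=12 data="Yych" -> buffer=suPaRXEyVmHrYychN -> prefix_len=17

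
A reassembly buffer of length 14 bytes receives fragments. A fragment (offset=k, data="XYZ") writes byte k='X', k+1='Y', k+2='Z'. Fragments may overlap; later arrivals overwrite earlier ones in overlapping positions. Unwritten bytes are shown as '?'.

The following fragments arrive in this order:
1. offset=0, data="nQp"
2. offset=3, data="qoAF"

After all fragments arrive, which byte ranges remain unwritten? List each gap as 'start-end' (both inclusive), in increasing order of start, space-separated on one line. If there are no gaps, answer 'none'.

Fragment 1: offset=0 len=3
Fragment 2: offset=3 len=4
Gaps: 7-13

Answer: 7-13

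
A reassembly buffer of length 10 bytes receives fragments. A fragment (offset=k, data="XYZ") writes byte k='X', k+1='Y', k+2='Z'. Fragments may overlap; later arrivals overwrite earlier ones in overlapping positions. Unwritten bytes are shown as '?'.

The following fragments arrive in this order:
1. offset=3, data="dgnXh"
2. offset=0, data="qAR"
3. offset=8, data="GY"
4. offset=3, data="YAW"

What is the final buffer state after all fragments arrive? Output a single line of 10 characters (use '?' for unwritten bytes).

Fragment 1: offset=3 data="dgnXh" -> buffer=???dgnXh??
Fragment 2: offset=0 data="qAR" -> buffer=qARdgnXh??
Fragment 3: offset=8 data="GY" -> buffer=qARdgnXhGY
Fragment 4: offset=3 data="YAW" -> buffer=qARYAWXhGY

Answer: qARYAWXhGY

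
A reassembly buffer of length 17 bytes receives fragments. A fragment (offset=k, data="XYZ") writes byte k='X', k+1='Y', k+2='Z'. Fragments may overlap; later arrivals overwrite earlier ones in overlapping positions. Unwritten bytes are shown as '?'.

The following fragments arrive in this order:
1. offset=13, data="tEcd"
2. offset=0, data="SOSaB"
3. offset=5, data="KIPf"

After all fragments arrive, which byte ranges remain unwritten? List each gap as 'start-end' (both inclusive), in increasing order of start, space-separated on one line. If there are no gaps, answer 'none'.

Fragment 1: offset=13 len=4
Fragment 2: offset=0 len=5
Fragment 3: offset=5 len=4
Gaps: 9-12

Answer: 9-12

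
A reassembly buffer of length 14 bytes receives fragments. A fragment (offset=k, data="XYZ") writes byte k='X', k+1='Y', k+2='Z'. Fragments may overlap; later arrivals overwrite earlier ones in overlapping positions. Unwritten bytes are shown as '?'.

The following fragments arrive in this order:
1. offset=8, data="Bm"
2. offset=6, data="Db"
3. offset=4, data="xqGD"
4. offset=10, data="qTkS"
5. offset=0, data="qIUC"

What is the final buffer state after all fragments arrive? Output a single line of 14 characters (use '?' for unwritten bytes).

Fragment 1: offset=8 data="Bm" -> buffer=????????Bm????
Fragment 2: offset=6 data="Db" -> buffer=??????DbBm????
Fragment 3: offset=4 data="xqGD" -> buffer=????xqGDBm????
Fragment 4: offset=10 data="qTkS" -> buffer=????xqGDBmqTkS
Fragment 5: offset=0 data="qIUC" -> buffer=qIUCxqGDBmqTkS

Answer: qIUCxqGDBmqTkS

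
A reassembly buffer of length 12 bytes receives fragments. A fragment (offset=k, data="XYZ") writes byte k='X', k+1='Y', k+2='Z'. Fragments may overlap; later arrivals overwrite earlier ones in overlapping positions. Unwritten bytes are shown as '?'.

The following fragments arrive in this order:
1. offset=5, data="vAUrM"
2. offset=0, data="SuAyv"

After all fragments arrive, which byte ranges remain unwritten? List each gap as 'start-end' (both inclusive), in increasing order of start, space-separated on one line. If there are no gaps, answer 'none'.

Fragment 1: offset=5 len=5
Fragment 2: offset=0 len=5
Gaps: 10-11

Answer: 10-11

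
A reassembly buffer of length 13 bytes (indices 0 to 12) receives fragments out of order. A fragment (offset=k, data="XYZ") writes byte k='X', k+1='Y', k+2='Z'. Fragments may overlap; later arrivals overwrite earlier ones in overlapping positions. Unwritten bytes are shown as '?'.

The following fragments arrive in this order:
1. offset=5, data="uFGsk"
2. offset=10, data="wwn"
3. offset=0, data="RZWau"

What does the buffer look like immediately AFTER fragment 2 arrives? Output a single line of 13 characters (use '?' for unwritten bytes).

Answer: ?????uFGskwwn

Derivation:
Fragment 1: offset=5 data="uFGsk" -> buffer=?????uFGsk???
Fragment 2: offset=10 data="wwn" -> buffer=?????uFGskwwn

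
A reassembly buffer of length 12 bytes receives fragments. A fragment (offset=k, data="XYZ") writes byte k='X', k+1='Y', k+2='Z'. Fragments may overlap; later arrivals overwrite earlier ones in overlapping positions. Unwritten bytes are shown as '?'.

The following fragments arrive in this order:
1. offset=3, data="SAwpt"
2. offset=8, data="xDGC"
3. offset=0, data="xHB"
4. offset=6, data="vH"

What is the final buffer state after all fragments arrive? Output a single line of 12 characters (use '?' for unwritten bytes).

Answer: xHBSAwvHxDGC

Derivation:
Fragment 1: offset=3 data="SAwpt" -> buffer=???SAwpt????
Fragment 2: offset=8 data="xDGC" -> buffer=???SAwptxDGC
Fragment 3: offset=0 data="xHB" -> buffer=xHBSAwptxDGC
Fragment 4: offset=6 data="vH" -> buffer=xHBSAwvHxDGC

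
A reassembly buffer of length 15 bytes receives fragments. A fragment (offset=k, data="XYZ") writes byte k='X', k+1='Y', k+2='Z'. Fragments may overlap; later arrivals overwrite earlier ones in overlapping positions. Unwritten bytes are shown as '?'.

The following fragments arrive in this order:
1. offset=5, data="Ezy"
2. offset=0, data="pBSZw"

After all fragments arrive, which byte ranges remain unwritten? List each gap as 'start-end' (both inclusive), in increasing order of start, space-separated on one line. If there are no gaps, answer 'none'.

Fragment 1: offset=5 len=3
Fragment 2: offset=0 len=5
Gaps: 8-14

Answer: 8-14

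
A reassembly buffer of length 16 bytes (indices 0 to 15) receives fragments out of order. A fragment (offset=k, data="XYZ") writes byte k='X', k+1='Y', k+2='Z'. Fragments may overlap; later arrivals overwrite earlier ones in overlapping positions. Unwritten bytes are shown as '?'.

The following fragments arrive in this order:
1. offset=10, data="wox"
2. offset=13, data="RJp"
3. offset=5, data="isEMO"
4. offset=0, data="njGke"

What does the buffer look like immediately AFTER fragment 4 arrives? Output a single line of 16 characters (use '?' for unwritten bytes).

Fragment 1: offset=10 data="wox" -> buffer=??????????wox???
Fragment 2: offset=13 data="RJp" -> buffer=??????????woxRJp
Fragment 3: offset=5 data="isEMO" -> buffer=?????isEMOwoxRJp
Fragment 4: offset=0 data="njGke" -> buffer=njGkeisEMOwoxRJp

Answer: njGkeisEMOwoxRJp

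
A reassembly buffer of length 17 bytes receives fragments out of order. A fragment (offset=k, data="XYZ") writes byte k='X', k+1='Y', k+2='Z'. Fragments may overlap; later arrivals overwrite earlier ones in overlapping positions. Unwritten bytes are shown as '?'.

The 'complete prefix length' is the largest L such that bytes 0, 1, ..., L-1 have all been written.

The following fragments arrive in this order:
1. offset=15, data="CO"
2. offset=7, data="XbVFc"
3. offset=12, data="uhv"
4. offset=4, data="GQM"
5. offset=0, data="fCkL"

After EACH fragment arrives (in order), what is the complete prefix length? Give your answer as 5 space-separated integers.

Answer: 0 0 0 0 17

Derivation:
Fragment 1: offset=15 data="CO" -> buffer=???????????????CO -> prefix_len=0
Fragment 2: offset=7 data="XbVFc" -> buffer=???????XbVFc???CO -> prefix_len=0
Fragment 3: offset=12 data="uhv" -> buffer=???????XbVFcuhvCO -> prefix_len=0
Fragment 4: offset=4 data="GQM" -> buffer=????GQMXbVFcuhvCO -> prefix_len=0
Fragment 5: offset=0 data="fCkL" -> buffer=fCkLGQMXbVFcuhvCO -> prefix_len=17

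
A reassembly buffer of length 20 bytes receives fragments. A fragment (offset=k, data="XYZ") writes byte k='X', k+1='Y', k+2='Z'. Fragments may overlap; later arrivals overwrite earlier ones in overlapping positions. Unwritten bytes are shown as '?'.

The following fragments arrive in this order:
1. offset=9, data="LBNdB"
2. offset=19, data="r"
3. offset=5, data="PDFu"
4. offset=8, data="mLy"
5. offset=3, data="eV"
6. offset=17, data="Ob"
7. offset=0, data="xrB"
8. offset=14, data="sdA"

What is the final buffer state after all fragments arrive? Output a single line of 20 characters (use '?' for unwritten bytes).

Answer: xrBeVPDFmLyNdBsdAObr

Derivation:
Fragment 1: offset=9 data="LBNdB" -> buffer=?????????LBNdB??????
Fragment 2: offset=19 data="r" -> buffer=?????????LBNdB?????r
Fragment 3: offset=5 data="PDFu" -> buffer=?????PDFuLBNdB?????r
Fragment 4: offset=8 data="mLy" -> buffer=?????PDFmLyNdB?????r
Fragment 5: offset=3 data="eV" -> buffer=???eVPDFmLyNdB?????r
Fragment 6: offset=17 data="Ob" -> buffer=???eVPDFmLyNdB???Obr
Fragment 7: offset=0 data="xrB" -> buffer=xrBeVPDFmLyNdB???Obr
Fragment 8: offset=14 data="sdA" -> buffer=xrBeVPDFmLyNdBsdAObr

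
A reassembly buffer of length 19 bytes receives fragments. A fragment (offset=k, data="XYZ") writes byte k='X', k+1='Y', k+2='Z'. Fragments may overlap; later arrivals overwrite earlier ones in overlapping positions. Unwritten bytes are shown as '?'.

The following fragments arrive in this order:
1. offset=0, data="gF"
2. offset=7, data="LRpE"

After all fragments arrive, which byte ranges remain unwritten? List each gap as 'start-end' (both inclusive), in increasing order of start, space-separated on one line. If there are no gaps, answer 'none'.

Answer: 2-6 11-18

Derivation:
Fragment 1: offset=0 len=2
Fragment 2: offset=7 len=4
Gaps: 2-6 11-18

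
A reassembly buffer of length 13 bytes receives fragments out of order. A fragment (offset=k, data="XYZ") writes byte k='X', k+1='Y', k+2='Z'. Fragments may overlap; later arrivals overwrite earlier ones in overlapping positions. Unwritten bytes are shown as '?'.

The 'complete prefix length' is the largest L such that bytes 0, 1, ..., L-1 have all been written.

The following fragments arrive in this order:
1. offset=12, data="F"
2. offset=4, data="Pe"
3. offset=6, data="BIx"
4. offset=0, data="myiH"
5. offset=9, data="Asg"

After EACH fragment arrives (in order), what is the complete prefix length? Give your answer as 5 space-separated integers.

Answer: 0 0 0 9 13

Derivation:
Fragment 1: offset=12 data="F" -> buffer=????????????F -> prefix_len=0
Fragment 2: offset=4 data="Pe" -> buffer=????Pe??????F -> prefix_len=0
Fragment 3: offset=6 data="BIx" -> buffer=????PeBIx???F -> prefix_len=0
Fragment 4: offset=0 data="myiH" -> buffer=myiHPeBIx???F -> prefix_len=9
Fragment 5: offset=9 data="Asg" -> buffer=myiHPeBIxAsgF -> prefix_len=13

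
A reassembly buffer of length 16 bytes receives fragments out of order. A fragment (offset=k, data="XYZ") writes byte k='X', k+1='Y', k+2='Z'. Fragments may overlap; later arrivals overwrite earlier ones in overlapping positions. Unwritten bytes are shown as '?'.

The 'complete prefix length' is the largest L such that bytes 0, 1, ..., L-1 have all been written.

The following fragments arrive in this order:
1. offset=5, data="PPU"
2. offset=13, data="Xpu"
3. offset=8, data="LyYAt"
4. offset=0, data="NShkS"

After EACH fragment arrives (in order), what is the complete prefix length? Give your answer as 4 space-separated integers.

Answer: 0 0 0 16

Derivation:
Fragment 1: offset=5 data="PPU" -> buffer=?????PPU???????? -> prefix_len=0
Fragment 2: offset=13 data="Xpu" -> buffer=?????PPU?????Xpu -> prefix_len=0
Fragment 3: offset=8 data="LyYAt" -> buffer=?????PPULyYAtXpu -> prefix_len=0
Fragment 4: offset=0 data="NShkS" -> buffer=NShkSPPULyYAtXpu -> prefix_len=16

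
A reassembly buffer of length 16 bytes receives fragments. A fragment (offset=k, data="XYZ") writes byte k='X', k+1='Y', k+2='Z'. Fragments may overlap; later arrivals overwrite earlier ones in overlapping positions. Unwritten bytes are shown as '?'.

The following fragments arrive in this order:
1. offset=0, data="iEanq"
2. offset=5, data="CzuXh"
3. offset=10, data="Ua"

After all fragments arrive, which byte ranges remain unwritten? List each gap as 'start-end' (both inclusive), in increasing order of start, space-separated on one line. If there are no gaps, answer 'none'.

Fragment 1: offset=0 len=5
Fragment 2: offset=5 len=5
Fragment 3: offset=10 len=2
Gaps: 12-15

Answer: 12-15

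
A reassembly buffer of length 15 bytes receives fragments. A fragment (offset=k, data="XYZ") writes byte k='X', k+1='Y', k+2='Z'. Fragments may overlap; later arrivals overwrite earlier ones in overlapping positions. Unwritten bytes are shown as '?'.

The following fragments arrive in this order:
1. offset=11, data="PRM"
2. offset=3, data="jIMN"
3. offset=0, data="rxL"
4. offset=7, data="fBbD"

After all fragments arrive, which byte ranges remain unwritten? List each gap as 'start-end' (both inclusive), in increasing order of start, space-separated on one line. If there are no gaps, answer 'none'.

Fragment 1: offset=11 len=3
Fragment 2: offset=3 len=4
Fragment 3: offset=0 len=3
Fragment 4: offset=7 len=4
Gaps: 14-14

Answer: 14-14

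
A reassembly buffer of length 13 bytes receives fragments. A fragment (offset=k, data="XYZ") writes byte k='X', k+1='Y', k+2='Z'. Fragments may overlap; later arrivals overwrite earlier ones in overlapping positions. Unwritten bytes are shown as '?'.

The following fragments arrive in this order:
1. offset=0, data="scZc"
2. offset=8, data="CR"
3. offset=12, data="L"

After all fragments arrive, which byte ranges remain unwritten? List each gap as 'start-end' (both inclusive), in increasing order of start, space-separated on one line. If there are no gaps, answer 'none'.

Fragment 1: offset=0 len=4
Fragment 2: offset=8 len=2
Fragment 3: offset=12 len=1
Gaps: 4-7 10-11

Answer: 4-7 10-11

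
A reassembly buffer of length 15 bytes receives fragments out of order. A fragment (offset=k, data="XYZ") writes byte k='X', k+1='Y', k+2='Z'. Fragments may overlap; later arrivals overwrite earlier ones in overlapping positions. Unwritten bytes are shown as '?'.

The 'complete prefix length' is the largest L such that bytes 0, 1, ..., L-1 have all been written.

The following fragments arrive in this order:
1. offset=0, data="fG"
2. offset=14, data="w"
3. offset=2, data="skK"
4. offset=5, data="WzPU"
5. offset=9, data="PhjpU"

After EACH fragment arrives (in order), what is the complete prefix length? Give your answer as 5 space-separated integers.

Fragment 1: offset=0 data="fG" -> buffer=fG????????????? -> prefix_len=2
Fragment 2: offset=14 data="w" -> buffer=fG????????????w -> prefix_len=2
Fragment 3: offset=2 data="skK" -> buffer=fGskK?????????w -> prefix_len=5
Fragment 4: offset=5 data="WzPU" -> buffer=fGskKWzPU?????w -> prefix_len=9
Fragment 5: offset=9 data="PhjpU" -> buffer=fGskKWzPUPhjpUw -> prefix_len=15

Answer: 2 2 5 9 15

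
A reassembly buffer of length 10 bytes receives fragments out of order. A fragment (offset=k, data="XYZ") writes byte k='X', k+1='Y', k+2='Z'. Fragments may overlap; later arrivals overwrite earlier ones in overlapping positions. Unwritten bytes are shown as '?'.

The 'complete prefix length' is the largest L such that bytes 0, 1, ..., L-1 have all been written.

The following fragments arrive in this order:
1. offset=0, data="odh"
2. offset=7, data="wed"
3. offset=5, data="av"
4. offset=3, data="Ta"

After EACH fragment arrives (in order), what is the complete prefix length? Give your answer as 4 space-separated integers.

Answer: 3 3 3 10

Derivation:
Fragment 1: offset=0 data="odh" -> buffer=odh??????? -> prefix_len=3
Fragment 2: offset=7 data="wed" -> buffer=odh????wed -> prefix_len=3
Fragment 3: offset=5 data="av" -> buffer=odh??avwed -> prefix_len=3
Fragment 4: offset=3 data="Ta" -> buffer=odhTaavwed -> prefix_len=10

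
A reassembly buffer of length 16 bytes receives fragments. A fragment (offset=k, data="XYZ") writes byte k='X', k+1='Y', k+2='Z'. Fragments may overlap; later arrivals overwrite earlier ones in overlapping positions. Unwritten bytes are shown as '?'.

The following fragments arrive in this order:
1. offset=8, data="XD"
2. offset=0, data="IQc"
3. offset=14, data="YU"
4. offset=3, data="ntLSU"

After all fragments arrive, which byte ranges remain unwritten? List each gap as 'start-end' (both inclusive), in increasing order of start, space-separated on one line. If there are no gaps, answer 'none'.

Fragment 1: offset=8 len=2
Fragment 2: offset=0 len=3
Fragment 3: offset=14 len=2
Fragment 4: offset=3 len=5
Gaps: 10-13

Answer: 10-13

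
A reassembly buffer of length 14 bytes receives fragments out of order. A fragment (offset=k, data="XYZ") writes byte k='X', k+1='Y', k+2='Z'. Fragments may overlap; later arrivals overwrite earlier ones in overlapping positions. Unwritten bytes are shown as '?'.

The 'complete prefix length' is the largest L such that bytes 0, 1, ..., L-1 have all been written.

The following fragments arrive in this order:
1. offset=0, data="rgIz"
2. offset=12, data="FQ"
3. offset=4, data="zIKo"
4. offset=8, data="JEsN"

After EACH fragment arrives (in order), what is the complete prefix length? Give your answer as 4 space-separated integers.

Answer: 4 4 8 14

Derivation:
Fragment 1: offset=0 data="rgIz" -> buffer=rgIz?????????? -> prefix_len=4
Fragment 2: offset=12 data="FQ" -> buffer=rgIz????????FQ -> prefix_len=4
Fragment 3: offset=4 data="zIKo" -> buffer=rgIzzIKo????FQ -> prefix_len=8
Fragment 4: offset=8 data="JEsN" -> buffer=rgIzzIKoJEsNFQ -> prefix_len=14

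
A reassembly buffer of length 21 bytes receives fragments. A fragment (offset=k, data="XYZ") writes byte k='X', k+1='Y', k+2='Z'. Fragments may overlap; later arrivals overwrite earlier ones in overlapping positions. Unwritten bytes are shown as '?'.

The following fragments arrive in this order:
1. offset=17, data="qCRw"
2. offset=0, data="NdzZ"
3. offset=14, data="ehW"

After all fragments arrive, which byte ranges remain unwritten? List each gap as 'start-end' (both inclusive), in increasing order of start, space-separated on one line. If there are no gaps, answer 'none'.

Answer: 4-13

Derivation:
Fragment 1: offset=17 len=4
Fragment 2: offset=0 len=4
Fragment 3: offset=14 len=3
Gaps: 4-13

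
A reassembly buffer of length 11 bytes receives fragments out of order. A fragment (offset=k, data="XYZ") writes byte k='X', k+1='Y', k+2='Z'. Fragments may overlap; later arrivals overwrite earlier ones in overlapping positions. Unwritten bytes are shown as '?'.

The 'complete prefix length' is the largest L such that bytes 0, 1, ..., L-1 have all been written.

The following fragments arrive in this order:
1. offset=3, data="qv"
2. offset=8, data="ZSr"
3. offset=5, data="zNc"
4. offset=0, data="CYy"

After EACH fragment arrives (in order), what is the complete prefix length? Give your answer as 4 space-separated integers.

Fragment 1: offset=3 data="qv" -> buffer=???qv?????? -> prefix_len=0
Fragment 2: offset=8 data="ZSr" -> buffer=???qv???ZSr -> prefix_len=0
Fragment 3: offset=5 data="zNc" -> buffer=???qvzNcZSr -> prefix_len=0
Fragment 4: offset=0 data="CYy" -> buffer=CYyqvzNcZSr -> prefix_len=11

Answer: 0 0 0 11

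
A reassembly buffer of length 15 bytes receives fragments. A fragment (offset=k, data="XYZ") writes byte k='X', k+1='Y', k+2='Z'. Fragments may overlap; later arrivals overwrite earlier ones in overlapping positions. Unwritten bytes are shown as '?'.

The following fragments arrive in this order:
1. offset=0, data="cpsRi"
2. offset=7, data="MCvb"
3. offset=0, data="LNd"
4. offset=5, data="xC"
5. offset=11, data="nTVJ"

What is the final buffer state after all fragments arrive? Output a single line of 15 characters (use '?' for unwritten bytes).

Fragment 1: offset=0 data="cpsRi" -> buffer=cpsRi??????????
Fragment 2: offset=7 data="MCvb" -> buffer=cpsRi??MCvb????
Fragment 3: offset=0 data="LNd" -> buffer=LNdRi??MCvb????
Fragment 4: offset=5 data="xC" -> buffer=LNdRixCMCvb????
Fragment 5: offset=11 data="nTVJ" -> buffer=LNdRixCMCvbnTVJ

Answer: LNdRixCMCvbnTVJ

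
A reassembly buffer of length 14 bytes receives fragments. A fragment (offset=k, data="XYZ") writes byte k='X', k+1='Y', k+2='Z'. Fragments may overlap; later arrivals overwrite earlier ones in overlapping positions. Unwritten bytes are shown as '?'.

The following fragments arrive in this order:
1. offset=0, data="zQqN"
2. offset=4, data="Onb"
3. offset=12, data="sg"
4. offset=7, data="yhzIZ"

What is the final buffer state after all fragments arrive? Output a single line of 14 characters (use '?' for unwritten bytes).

Fragment 1: offset=0 data="zQqN" -> buffer=zQqN??????????
Fragment 2: offset=4 data="Onb" -> buffer=zQqNOnb???????
Fragment 3: offset=12 data="sg" -> buffer=zQqNOnb?????sg
Fragment 4: offset=7 data="yhzIZ" -> buffer=zQqNOnbyhzIZsg

Answer: zQqNOnbyhzIZsg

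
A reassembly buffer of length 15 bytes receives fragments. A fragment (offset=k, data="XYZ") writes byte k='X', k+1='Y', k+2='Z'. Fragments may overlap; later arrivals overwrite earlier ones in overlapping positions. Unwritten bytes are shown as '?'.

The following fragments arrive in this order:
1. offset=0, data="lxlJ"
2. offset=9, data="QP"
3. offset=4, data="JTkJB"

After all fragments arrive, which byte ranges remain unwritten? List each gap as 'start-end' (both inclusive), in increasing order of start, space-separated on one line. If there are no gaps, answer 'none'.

Answer: 11-14

Derivation:
Fragment 1: offset=0 len=4
Fragment 2: offset=9 len=2
Fragment 3: offset=4 len=5
Gaps: 11-14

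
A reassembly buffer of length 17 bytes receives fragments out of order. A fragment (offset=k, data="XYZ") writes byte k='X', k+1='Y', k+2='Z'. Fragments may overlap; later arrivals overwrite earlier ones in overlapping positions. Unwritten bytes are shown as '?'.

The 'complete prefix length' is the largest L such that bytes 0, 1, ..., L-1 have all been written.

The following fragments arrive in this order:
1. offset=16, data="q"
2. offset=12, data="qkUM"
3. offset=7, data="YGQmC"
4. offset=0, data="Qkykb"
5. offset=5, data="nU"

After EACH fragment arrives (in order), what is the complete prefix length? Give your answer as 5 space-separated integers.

Fragment 1: offset=16 data="q" -> buffer=????????????????q -> prefix_len=0
Fragment 2: offset=12 data="qkUM" -> buffer=????????????qkUMq -> prefix_len=0
Fragment 3: offset=7 data="YGQmC" -> buffer=???????YGQmCqkUMq -> prefix_len=0
Fragment 4: offset=0 data="Qkykb" -> buffer=Qkykb??YGQmCqkUMq -> prefix_len=5
Fragment 5: offset=5 data="nU" -> buffer=QkykbnUYGQmCqkUMq -> prefix_len=17

Answer: 0 0 0 5 17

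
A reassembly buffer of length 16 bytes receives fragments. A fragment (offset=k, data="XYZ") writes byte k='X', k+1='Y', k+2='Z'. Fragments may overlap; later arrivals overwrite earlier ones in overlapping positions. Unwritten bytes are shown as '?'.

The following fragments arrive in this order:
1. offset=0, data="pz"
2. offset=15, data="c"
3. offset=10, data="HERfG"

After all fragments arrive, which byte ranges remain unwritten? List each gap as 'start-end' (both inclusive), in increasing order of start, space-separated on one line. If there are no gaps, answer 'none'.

Fragment 1: offset=0 len=2
Fragment 2: offset=15 len=1
Fragment 3: offset=10 len=5
Gaps: 2-9

Answer: 2-9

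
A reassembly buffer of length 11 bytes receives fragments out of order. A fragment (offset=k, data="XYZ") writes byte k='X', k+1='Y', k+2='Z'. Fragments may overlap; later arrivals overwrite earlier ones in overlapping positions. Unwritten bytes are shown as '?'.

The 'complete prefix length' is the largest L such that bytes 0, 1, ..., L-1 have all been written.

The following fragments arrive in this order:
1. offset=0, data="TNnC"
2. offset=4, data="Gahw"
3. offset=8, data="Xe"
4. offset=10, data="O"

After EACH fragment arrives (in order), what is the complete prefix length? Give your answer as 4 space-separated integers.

Answer: 4 8 10 11

Derivation:
Fragment 1: offset=0 data="TNnC" -> buffer=TNnC??????? -> prefix_len=4
Fragment 2: offset=4 data="Gahw" -> buffer=TNnCGahw??? -> prefix_len=8
Fragment 3: offset=8 data="Xe" -> buffer=TNnCGahwXe? -> prefix_len=10
Fragment 4: offset=10 data="O" -> buffer=TNnCGahwXeO -> prefix_len=11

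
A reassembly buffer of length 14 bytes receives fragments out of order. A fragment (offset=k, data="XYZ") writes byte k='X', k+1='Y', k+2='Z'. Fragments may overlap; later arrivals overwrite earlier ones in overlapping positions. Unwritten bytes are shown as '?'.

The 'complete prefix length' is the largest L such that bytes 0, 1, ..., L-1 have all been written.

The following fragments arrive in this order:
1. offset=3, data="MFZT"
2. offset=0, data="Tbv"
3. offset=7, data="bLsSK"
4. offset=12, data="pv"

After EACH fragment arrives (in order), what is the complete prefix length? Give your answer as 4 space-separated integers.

Answer: 0 7 12 14

Derivation:
Fragment 1: offset=3 data="MFZT" -> buffer=???MFZT??????? -> prefix_len=0
Fragment 2: offset=0 data="Tbv" -> buffer=TbvMFZT??????? -> prefix_len=7
Fragment 3: offset=7 data="bLsSK" -> buffer=TbvMFZTbLsSK?? -> prefix_len=12
Fragment 4: offset=12 data="pv" -> buffer=TbvMFZTbLsSKpv -> prefix_len=14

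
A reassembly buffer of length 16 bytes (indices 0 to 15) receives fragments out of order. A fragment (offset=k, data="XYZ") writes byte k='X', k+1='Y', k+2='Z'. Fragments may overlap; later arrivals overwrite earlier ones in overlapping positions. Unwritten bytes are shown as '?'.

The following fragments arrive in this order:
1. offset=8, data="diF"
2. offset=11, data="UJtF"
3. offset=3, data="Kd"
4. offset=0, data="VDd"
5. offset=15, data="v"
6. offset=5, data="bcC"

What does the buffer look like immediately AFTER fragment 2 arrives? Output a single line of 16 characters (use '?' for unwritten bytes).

Answer: ????????diFUJtF?

Derivation:
Fragment 1: offset=8 data="diF" -> buffer=????????diF?????
Fragment 2: offset=11 data="UJtF" -> buffer=????????diFUJtF?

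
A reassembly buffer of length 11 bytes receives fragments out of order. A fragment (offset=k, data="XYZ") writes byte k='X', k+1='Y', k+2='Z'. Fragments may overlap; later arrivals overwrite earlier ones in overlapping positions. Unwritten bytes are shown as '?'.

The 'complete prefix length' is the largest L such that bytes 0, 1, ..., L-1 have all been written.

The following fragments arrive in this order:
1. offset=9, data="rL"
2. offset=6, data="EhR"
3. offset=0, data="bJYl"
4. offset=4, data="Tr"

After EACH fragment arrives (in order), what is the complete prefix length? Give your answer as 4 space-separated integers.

Answer: 0 0 4 11

Derivation:
Fragment 1: offset=9 data="rL" -> buffer=?????????rL -> prefix_len=0
Fragment 2: offset=6 data="EhR" -> buffer=??????EhRrL -> prefix_len=0
Fragment 3: offset=0 data="bJYl" -> buffer=bJYl??EhRrL -> prefix_len=4
Fragment 4: offset=4 data="Tr" -> buffer=bJYlTrEhRrL -> prefix_len=11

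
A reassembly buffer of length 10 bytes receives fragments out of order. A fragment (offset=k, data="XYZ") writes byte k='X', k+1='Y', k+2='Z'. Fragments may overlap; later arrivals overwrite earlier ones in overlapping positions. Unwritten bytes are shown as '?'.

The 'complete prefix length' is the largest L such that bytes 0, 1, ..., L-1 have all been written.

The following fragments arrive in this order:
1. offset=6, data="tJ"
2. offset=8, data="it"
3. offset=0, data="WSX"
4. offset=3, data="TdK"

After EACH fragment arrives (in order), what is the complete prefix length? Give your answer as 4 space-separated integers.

Fragment 1: offset=6 data="tJ" -> buffer=??????tJ?? -> prefix_len=0
Fragment 2: offset=8 data="it" -> buffer=??????tJit -> prefix_len=0
Fragment 3: offset=0 data="WSX" -> buffer=WSX???tJit -> prefix_len=3
Fragment 4: offset=3 data="TdK" -> buffer=WSXTdKtJit -> prefix_len=10

Answer: 0 0 3 10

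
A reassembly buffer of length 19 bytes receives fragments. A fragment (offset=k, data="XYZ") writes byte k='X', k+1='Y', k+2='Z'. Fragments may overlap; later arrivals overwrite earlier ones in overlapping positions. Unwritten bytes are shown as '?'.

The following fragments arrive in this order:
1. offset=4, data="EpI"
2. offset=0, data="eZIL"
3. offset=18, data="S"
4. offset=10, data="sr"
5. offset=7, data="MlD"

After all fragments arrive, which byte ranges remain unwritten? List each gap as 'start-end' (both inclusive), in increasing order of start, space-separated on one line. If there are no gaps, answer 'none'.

Fragment 1: offset=4 len=3
Fragment 2: offset=0 len=4
Fragment 3: offset=18 len=1
Fragment 4: offset=10 len=2
Fragment 5: offset=7 len=3
Gaps: 12-17

Answer: 12-17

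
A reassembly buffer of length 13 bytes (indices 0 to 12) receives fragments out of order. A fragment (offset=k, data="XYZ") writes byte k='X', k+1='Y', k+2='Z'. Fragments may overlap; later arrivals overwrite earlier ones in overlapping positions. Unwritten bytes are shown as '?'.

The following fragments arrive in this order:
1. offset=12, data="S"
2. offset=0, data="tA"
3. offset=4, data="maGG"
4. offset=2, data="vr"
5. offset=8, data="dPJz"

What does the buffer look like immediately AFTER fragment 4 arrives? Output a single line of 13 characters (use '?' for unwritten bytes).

Fragment 1: offset=12 data="S" -> buffer=????????????S
Fragment 2: offset=0 data="tA" -> buffer=tA??????????S
Fragment 3: offset=4 data="maGG" -> buffer=tA??maGG????S
Fragment 4: offset=2 data="vr" -> buffer=tAvrmaGG????S

Answer: tAvrmaGG????S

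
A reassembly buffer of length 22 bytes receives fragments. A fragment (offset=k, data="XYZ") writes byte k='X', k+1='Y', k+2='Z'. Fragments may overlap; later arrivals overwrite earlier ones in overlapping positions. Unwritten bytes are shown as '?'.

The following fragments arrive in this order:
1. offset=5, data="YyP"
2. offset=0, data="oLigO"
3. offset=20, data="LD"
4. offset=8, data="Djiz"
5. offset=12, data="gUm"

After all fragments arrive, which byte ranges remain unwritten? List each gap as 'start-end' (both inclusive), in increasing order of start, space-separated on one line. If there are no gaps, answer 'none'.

Answer: 15-19

Derivation:
Fragment 1: offset=5 len=3
Fragment 2: offset=0 len=5
Fragment 3: offset=20 len=2
Fragment 4: offset=8 len=4
Fragment 5: offset=12 len=3
Gaps: 15-19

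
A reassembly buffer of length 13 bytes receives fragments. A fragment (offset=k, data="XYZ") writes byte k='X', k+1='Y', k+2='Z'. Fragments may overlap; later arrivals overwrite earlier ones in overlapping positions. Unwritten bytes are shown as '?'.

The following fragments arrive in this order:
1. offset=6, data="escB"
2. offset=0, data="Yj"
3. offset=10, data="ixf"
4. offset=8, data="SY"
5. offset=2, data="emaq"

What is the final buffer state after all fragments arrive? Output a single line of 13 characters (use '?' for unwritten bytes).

Fragment 1: offset=6 data="escB" -> buffer=??????escB???
Fragment 2: offset=0 data="Yj" -> buffer=Yj????escB???
Fragment 3: offset=10 data="ixf" -> buffer=Yj????escBixf
Fragment 4: offset=8 data="SY" -> buffer=Yj????esSYixf
Fragment 5: offset=2 data="emaq" -> buffer=YjemaqesSYixf

Answer: YjemaqesSYixf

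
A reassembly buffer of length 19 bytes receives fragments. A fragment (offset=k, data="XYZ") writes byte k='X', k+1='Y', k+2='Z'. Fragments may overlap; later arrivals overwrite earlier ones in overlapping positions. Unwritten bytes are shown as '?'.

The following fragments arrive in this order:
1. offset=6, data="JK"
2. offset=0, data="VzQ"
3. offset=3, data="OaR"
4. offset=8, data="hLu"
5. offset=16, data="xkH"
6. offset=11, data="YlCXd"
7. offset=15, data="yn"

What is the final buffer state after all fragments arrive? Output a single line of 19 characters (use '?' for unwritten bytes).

Fragment 1: offset=6 data="JK" -> buffer=??????JK???????????
Fragment 2: offset=0 data="VzQ" -> buffer=VzQ???JK???????????
Fragment 3: offset=3 data="OaR" -> buffer=VzQOaRJK???????????
Fragment 4: offset=8 data="hLu" -> buffer=VzQOaRJKhLu????????
Fragment 5: offset=16 data="xkH" -> buffer=VzQOaRJKhLu?????xkH
Fragment 6: offset=11 data="YlCXd" -> buffer=VzQOaRJKhLuYlCXdxkH
Fragment 7: offset=15 data="yn" -> buffer=VzQOaRJKhLuYlCXynkH

Answer: VzQOaRJKhLuYlCXynkH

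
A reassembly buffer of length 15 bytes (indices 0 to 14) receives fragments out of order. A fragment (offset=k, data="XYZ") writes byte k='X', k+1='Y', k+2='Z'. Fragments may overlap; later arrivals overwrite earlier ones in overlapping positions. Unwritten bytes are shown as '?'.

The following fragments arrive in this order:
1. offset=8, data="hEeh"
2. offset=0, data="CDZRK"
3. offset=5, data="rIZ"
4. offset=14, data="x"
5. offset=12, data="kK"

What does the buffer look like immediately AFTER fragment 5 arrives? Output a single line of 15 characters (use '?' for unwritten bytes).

Answer: CDZRKrIZhEehkKx

Derivation:
Fragment 1: offset=8 data="hEeh" -> buffer=????????hEeh???
Fragment 2: offset=0 data="CDZRK" -> buffer=CDZRK???hEeh???
Fragment 3: offset=5 data="rIZ" -> buffer=CDZRKrIZhEeh???
Fragment 4: offset=14 data="x" -> buffer=CDZRKrIZhEeh??x
Fragment 5: offset=12 data="kK" -> buffer=CDZRKrIZhEehkKx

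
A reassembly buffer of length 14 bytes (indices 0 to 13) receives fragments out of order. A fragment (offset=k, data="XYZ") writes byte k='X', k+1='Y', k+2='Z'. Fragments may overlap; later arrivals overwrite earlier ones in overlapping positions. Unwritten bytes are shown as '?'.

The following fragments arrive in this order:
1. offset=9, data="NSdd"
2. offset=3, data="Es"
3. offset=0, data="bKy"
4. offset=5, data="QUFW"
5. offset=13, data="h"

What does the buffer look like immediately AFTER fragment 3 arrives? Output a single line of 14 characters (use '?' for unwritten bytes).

Fragment 1: offset=9 data="NSdd" -> buffer=?????????NSdd?
Fragment 2: offset=3 data="Es" -> buffer=???Es????NSdd?
Fragment 3: offset=0 data="bKy" -> buffer=bKyEs????NSdd?

Answer: bKyEs????NSdd?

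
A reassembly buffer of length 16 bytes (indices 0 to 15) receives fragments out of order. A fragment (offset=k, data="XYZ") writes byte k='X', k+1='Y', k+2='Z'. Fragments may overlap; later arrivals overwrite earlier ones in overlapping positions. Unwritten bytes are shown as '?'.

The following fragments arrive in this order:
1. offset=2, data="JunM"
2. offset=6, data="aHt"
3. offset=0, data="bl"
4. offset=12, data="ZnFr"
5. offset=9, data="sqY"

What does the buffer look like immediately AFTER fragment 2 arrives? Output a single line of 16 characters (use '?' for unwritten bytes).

Fragment 1: offset=2 data="JunM" -> buffer=??JunM??????????
Fragment 2: offset=6 data="aHt" -> buffer=??JunMaHt???????

Answer: ??JunMaHt???????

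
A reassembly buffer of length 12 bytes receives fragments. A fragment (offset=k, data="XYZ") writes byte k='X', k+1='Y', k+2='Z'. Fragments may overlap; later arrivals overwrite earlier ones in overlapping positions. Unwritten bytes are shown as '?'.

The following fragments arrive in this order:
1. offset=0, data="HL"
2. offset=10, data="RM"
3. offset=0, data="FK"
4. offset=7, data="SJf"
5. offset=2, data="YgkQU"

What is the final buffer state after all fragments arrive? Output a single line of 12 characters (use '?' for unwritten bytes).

Fragment 1: offset=0 data="HL" -> buffer=HL??????????
Fragment 2: offset=10 data="RM" -> buffer=HL????????RM
Fragment 3: offset=0 data="FK" -> buffer=FK????????RM
Fragment 4: offset=7 data="SJf" -> buffer=FK?????SJfRM
Fragment 5: offset=2 data="YgkQU" -> buffer=FKYgkQUSJfRM

Answer: FKYgkQUSJfRM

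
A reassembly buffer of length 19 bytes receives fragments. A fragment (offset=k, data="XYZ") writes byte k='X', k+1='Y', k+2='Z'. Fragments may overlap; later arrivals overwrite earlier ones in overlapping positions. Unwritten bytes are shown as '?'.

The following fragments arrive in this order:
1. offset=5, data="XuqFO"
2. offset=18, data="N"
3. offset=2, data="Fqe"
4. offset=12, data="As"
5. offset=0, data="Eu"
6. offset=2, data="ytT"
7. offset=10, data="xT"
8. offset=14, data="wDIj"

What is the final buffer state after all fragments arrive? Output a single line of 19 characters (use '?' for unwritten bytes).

Answer: EuytTXuqFOxTAswDIjN

Derivation:
Fragment 1: offset=5 data="XuqFO" -> buffer=?????XuqFO?????????
Fragment 2: offset=18 data="N" -> buffer=?????XuqFO????????N
Fragment 3: offset=2 data="Fqe" -> buffer=??FqeXuqFO????????N
Fragment 4: offset=12 data="As" -> buffer=??FqeXuqFO??As????N
Fragment 5: offset=0 data="Eu" -> buffer=EuFqeXuqFO??As????N
Fragment 6: offset=2 data="ytT" -> buffer=EuytTXuqFO??As????N
Fragment 7: offset=10 data="xT" -> buffer=EuytTXuqFOxTAs????N
Fragment 8: offset=14 data="wDIj" -> buffer=EuytTXuqFOxTAswDIjN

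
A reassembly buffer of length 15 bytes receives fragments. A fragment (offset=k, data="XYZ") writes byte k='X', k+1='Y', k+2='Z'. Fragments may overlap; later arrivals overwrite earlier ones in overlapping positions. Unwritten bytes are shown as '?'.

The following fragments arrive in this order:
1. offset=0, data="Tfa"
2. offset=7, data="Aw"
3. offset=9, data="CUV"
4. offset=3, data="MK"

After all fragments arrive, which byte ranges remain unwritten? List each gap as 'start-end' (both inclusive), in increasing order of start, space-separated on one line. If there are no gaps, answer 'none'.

Answer: 5-6 12-14

Derivation:
Fragment 1: offset=0 len=3
Fragment 2: offset=7 len=2
Fragment 3: offset=9 len=3
Fragment 4: offset=3 len=2
Gaps: 5-6 12-14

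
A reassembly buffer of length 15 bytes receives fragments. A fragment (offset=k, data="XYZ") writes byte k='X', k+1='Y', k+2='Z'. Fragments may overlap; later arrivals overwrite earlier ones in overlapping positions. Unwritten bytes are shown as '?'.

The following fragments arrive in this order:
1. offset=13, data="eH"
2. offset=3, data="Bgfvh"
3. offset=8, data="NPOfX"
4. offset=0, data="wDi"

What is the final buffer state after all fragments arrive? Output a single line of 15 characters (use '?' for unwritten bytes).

Answer: wDiBgfvhNPOfXeH

Derivation:
Fragment 1: offset=13 data="eH" -> buffer=?????????????eH
Fragment 2: offset=3 data="Bgfvh" -> buffer=???Bgfvh?????eH
Fragment 3: offset=8 data="NPOfX" -> buffer=???BgfvhNPOfXeH
Fragment 4: offset=0 data="wDi" -> buffer=wDiBgfvhNPOfXeH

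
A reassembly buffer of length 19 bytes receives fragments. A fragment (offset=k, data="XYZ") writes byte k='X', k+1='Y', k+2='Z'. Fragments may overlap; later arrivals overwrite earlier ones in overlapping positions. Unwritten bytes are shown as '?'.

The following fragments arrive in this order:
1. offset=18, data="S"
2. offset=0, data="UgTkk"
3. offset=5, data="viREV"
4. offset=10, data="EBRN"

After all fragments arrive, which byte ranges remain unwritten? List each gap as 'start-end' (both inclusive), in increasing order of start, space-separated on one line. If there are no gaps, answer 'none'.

Answer: 14-17

Derivation:
Fragment 1: offset=18 len=1
Fragment 2: offset=0 len=5
Fragment 3: offset=5 len=5
Fragment 4: offset=10 len=4
Gaps: 14-17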